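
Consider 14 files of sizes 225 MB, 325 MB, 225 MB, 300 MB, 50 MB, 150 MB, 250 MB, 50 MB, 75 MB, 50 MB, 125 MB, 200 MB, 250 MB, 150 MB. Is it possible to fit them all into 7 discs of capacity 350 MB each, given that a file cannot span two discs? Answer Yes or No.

Total = 2425 MB; ⌈2425/350⌉ = 7.
The bound of 7 does not rule out 7, but exhaustive search shows no assignment into 7 discs of capacity 350 MB exists — the minimum is 8.

No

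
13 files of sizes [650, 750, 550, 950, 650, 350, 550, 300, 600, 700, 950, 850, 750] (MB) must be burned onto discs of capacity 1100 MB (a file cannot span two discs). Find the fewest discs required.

Total = 950 + 950 + 850 + 750 + 750 + 700 + 650 + 650 + 600 + 550 + 550 + 350 + 300 = 8600 MB.
Lower bound: ⌈8600/1100⌉ = 8 discs.
Also, 9 files each exceed 550 MB, and no two of those can share a disc, so at least 9 discs are needed.
A packing using 10 discs:
  disc 1: 950 = 950
  disc 2: 950 = 950
  disc 3: 850 = 850
  disc 4: 750 + 350 = 1100
  disc 5: 750 + 300 = 1050
  disc 6: 700 = 700
  disc 7: 650 = 650
  disc 8: 650 = 650
  disc 9: 600 = 600
  disc 10: 550 + 550 = 1100
No arrangement into 9 discs stays within capacity, so 10 is optimal.

10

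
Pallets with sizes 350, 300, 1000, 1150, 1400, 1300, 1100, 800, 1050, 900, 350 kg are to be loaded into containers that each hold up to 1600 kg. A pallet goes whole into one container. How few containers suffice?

Total = 1400 + 1300 + 1150 + 1100 + 1050 + 1000 + 900 + 800 + 350 + 350 + 300 = 9700 kg.
Lower bound: ⌈9700/1600⌉ = 7 containers.
A packing using 8 containers:
  container 1: 1400 = 1400
  container 2: 1300 + 300 = 1600
  container 3: 1150 + 350 = 1500
  container 4: 1100 + 350 = 1450
  container 5: 1050 = 1050
  container 6: 1000 = 1000
  container 7: 900 = 900
  container 8: 800 = 800
No arrangement into 7 containers stays within capacity, so 8 is optimal.

8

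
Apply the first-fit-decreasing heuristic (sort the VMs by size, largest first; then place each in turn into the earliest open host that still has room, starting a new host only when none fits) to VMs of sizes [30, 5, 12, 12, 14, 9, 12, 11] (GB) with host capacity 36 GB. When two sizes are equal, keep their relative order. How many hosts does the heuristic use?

Sorted descending: 30, 14, 12, 12, 12, 11, 9, 5.
  30 → host 1 (new)  [load 30/36]
  14 → host 2 (new)  [load 14/36]
  12 → host 2  [load 26/36]
  12 → host 3 (new)  [load 12/36]
  12 → host 3  [load 24/36]
  11 → host 3  [load 35/36]
  9 → host 2  [load 35/36]
  5 → host 1  [load 35/36]
3 hosts opened.

3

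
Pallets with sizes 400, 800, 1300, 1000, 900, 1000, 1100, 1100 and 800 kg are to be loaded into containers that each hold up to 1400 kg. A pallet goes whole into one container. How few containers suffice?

8

Total = 1300 + 1100 + 1100 + 1000 + 1000 + 900 + 800 + 800 + 400 = 8400 kg.
Lower bound: ⌈8400/1400⌉ = 6 containers.
Also, 8 pallets each exceed 700 kg, and no two of those can share a container, so at least 8 containers are needed.
A packing using 8 containers:
  container 1: 1300 = 1300
  container 2: 1100 = 1100
  container 3: 1100 = 1100
  container 4: 1000 + 400 = 1400
  container 5: 1000 = 1000
  container 6: 900 = 900
  container 7: 800 = 800
  container 8: 800 = 800
This matches the lower bound, so 8 is optimal.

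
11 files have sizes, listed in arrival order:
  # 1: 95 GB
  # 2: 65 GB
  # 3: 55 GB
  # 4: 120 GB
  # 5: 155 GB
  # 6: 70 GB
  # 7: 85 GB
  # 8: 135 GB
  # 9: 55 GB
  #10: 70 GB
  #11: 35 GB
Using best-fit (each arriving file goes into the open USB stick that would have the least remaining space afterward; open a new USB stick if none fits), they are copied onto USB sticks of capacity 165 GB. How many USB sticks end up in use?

  95 → USB stick 1 (new)  [load 95/165]
  65 → USB stick 1  [load 160/165]
  55 → USB stick 2 (new)  [load 55/165]
  120 → USB stick 3 (new)  [load 120/165]
  155 → USB stick 4 (new)  [load 155/165]
  70 → USB stick 2  [load 125/165]
  85 → USB stick 5 (new)  [load 85/165]
  135 → USB stick 6 (new)  [load 135/165]
  55 → USB stick 5  [load 140/165]
  70 → USB stick 7 (new)  [load 70/165]
  35 → USB stick 2  [load 160/165]
7 USB sticks opened.

7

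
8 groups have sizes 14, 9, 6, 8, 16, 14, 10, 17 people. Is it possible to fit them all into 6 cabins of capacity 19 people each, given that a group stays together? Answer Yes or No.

A valid assignment using 6 cabins:
  cabin 1: 17 = 17
  cabin 2: 16 = 16
  cabin 3: 14 = 14
  cabin 4: 14 = 14
  cabin 5: 10 + 9 = 19
  cabin 6: 8 + 6 = 14
Every load is within 19 people, so 6 cabins suffice.

Yes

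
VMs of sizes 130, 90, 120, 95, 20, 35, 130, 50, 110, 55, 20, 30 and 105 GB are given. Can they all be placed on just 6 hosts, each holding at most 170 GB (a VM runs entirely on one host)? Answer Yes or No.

Total = 990 GB; ⌈990/170⌉ = 6.
7 VMs each exceed half the capacity and cannot share a host, forcing at least 7 hosts.
At least 7 hosts are required, but only 6 are allowed.

No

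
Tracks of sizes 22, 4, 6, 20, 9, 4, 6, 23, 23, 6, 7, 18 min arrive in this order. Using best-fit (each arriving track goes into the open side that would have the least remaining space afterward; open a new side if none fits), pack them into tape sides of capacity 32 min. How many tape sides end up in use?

5

  22 → side 1 (new)  [load 22/32]
  4 → side 1  [load 26/32]
  6 → side 1  [load 32/32]
  20 → side 2 (new)  [load 20/32]
  9 → side 2  [load 29/32]
  4 → side 3 (new)  [load 4/32]
  6 → side 3  [load 10/32]
  23 → side 4 (new)  [load 23/32]
  23 → side 5 (new)  [load 23/32]
  6 → side 4  [load 29/32]
  7 → side 5  [load 30/32]
  18 → side 3  [load 28/32]
5 tape sides opened.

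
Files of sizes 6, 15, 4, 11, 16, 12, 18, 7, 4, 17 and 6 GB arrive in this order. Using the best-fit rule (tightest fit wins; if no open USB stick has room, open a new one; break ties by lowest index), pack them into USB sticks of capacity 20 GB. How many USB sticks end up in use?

7

  6 → USB stick 1 (new)  [load 6/20]
  15 → USB stick 2 (new)  [load 15/20]
  4 → USB stick 2  [load 19/20]
  11 → USB stick 1  [load 17/20]
  16 → USB stick 3 (new)  [load 16/20]
  12 → USB stick 4 (new)  [load 12/20]
  18 → USB stick 5 (new)  [load 18/20]
  7 → USB stick 4  [load 19/20]
  4 → USB stick 3  [load 20/20]
  17 → USB stick 6 (new)  [load 17/20]
  6 → USB stick 7 (new)  [load 6/20]
7 USB sticks opened.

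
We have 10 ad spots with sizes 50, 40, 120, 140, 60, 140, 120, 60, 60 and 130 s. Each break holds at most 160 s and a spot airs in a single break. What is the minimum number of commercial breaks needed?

7

Total = 140 + 140 + 130 + 120 + 120 + 60 + 60 + 60 + 50 + 40 = 920 s.
Lower bound: ⌈920/160⌉ = 6 commercial breaks.
A packing using 7 commercial breaks:
  break 1: 140 = 140
  break 2: 140 = 140
  break 3: 130 = 130
  break 4: 120 + 40 = 160
  break 5: 120 = 120
  break 6: 60 + 60 = 120
  break 7: 60 + 50 = 110
No arrangement into 6 commercial breaks stays within capacity, so 7 is optimal.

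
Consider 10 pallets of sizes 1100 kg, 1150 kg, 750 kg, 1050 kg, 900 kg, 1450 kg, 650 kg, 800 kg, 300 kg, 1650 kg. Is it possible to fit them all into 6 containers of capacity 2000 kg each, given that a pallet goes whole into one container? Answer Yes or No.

A valid assignment using 6 containers:
  container 1: 1650 + 300 = 1950
  container 2: 1450 = 1450
  container 3: 1150 + 800 = 1950
  container 4: 1100 + 900 = 2000
  container 5: 1050 + 750 = 1800
  container 6: 650 = 650
Every load is within 2000 kg, so 6 containers suffice.

Yes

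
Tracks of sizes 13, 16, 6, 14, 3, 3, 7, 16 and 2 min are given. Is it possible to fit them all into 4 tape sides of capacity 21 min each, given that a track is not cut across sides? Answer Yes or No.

A valid assignment using 4 tape sides:
  side 1: 16 + 3 + 2 = 21
  side 2: 16 + 3 = 19
  side 3: 14 + 7 = 21
  side 4: 13 + 6 = 19
Every load is within 21 min, so 4 tape sides suffice.

Yes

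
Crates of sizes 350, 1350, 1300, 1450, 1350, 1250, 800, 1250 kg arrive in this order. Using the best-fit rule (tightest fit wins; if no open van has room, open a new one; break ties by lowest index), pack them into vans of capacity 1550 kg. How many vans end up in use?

7

  350 → van 1 (new)  [load 350/1550]
  1350 → van 2 (new)  [load 1350/1550]
  1300 → van 3 (new)  [load 1300/1550]
  1450 → van 4 (new)  [load 1450/1550]
  1350 → van 5 (new)  [load 1350/1550]
  1250 → van 6 (new)  [load 1250/1550]
  800 → van 1  [load 1150/1550]
  1250 → van 7 (new)  [load 1250/1550]
7 vans opened.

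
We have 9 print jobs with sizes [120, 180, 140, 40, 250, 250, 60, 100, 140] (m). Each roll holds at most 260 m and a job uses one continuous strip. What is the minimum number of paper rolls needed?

Total = 250 + 250 + 180 + 140 + 140 + 120 + 100 + 60 + 40 = 1280 m.
Lower bound: ⌈1280/260⌉ = 5 paper rolls.
A packing using 6 paper rolls:
  roll 1: 250 = 250
  roll 2: 250 = 250
  roll 3: 180 + 60 = 240
  roll 4: 140 + 120 = 260
  roll 5: 140 + 100 = 240
  roll 6: 40 = 40
No arrangement into 5 paper rolls stays within capacity, so 6 is optimal.

6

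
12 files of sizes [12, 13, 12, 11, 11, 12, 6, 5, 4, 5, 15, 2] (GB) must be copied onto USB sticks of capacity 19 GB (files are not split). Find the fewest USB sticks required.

Total = 15 + 13 + 12 + 12 + 12 + 11 + 11 + 6 + 5 + 5 + 4 + 2 = 108 GB.
Lower bound: ⌈108/19⌉ = 6 USB sticks.
Also, 7 files each exceed 19/2 GB, and no two of those can share a USB stick, so at least 7 USB sticks are needed.
A packing using 7 USB sticks:
  USB stick 1: 15 + 4 = 19
  USB stick 2: 13 + 6 = 19
  USB stick 3: 12 + 5 + 2 = 19
  USB stick 4: 12 + 5 = 17
  USB stick 5: 12 = 12
  USB stick 6: 11 = 11
  USB stick 7: 11 = 11
This matches the lower bound, so 7 is optimal.

7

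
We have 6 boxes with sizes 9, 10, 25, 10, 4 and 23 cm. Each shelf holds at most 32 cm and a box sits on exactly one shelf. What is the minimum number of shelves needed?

Total = 25 + 23 + 10 + 10 + 9 + 4 = 81 cm.
Lower bound: ⌈81/32⌉ = 3 shelves.
A packing using 3 shelves:
  shelf 1: 25 + 4 = 29
  shelf 2: 23 + 9 = 32
  shelf 3: 10 + 10 = 20
This matches the lower bound, so 3 is optimal.

3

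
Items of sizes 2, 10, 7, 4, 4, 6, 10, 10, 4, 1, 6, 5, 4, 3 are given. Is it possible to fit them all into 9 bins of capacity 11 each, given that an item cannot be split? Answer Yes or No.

A valid assignment using 8 bins:
  bin 1: 10 + 1 = 11
  bin 2: 10 = 10
  bin 3: 10 = 10
  bin 4: 7 + 4 = 11
  bin 5: 6 + 5 = 11
  bin 6: 6 + 4 = 10
  bin 7: 4 + 4 + 3 = 11
  bin 8: 2 = 2
That uses only 8 ≤ 9, so 9 bins are enough.

Yes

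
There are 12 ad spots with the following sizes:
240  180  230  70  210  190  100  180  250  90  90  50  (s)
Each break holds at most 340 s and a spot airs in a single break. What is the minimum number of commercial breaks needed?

Total = 250 + 240 + 230 + 210 + 190 + 180 + 180 + 100 + 90 + 90 + 70 + 50 = 1880 s.
Lower bound: ⌈1880/340⌉ = 6 commercial breaks.
Also, 7 ad spots each exceed 170 s, and no two of those can share a break, so at least 7 commercial breaks are needed.
A packing using 7 commercial breaks:
  break 1: 250 + 90 = 340
  break 2: 240 + 100 = 340
  break 3: 230 + 90 = 320
  break 4: 210 + 70 + 50 = 330
  break 5: 190 = 190
  break 6: 180 = 180
  break 7: 180 = 180
This matches the lower bound, so 7 is optimal.

7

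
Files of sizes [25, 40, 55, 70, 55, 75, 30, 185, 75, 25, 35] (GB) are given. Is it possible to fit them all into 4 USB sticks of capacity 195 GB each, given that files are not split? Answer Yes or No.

A valid assignment using 4 USB sticks:
  USB stick 1: 185 = 185
  USB stick 2: 75 + 75 + 40 = 190
  USB stick 3: 70 + 55 + 55 = 180
  USB stick 4: 35 + 30 + 25 + 25 = 115
Every load is within 195 GB, so 4 USB sticks suffice.

Yes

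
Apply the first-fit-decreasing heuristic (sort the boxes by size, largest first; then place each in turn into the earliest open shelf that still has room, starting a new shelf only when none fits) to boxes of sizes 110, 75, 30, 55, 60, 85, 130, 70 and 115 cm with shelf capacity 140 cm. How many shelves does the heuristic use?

6

Sorted descending: 130, 115, 110, 85, 75, 70, 60, 55, 30.
  130 → shelf 1 (new)  [load 130/140]
  115 → shelf 2 (new)  [load 115/140]
  110 → shelf 3 (new)  [load 110/140]
  85 → shelf 4 (new)  [load 85/140]
  75 → shelf 5 (new)  [load 75/140]
  70 → shelf 6 (new)  [load 70/140]
  60 → shelf 5  [load 135/140]
  55 → shelf 4  [load 140/140]
  30 → shelf 3  [load 140/140]
6 shelves opened.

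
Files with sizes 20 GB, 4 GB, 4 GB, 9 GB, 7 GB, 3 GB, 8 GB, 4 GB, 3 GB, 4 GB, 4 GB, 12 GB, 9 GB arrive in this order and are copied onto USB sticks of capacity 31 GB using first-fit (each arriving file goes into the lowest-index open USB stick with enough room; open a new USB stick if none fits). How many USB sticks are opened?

3

  20 → USB stick 1 (new)  [load 20/31]
  4 → USB stick 1  [load 24/31]
  4 → USB stick 1  [load 28/31]
  9 → USB stick 2 (new)  [load 9/31]
  7 → USB stick 2  [load 16/31]
  3 → USB stick 1  [load 31/31]
  8 → USB stick 2  [load 24/31]
  4 → USB stick 2  [load 28/31]
  3 → USB stick 2  [load 31/31]
  4 → USB stick 3 (new)  [load 4/31]
  4 → USB stick 3  [load 8/31]
  12 → USB stick 3  [load 20/31]
  9 → USB stick 3  [load 29/31]
3 USB sticks opened.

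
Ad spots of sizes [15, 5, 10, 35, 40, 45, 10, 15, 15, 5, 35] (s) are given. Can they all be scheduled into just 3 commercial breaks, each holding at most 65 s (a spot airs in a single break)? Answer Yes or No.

No

Total = 230 s; ⌈230/65⌉ = 4.
At least 4 commercial breaks are required, but only 3 are allowed.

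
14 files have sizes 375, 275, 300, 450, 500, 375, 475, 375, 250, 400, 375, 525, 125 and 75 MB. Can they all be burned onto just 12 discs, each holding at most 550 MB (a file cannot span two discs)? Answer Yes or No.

A valid assignment using 11 discs:
  disc 1: 525 = 525
  disc 2: 500 = 500
  disc 3: 475 + 75 = 550
  disc 4: 450 = 450
  disc 5: 400 + 125 = 525
  disc 6: 375 = 375
  disc 7: 375 = 375
  disc 8: 375 = 375
  disc 9: 375 = 375
  disc 10: 300 + 250 = 550
  disc 11: 275 = 275
That uses only 11 ≤ 12, so 12 discs are enough.

Yes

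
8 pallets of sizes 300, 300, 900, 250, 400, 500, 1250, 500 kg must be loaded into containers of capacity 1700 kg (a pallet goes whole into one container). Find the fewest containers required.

Total = 1250 + 900 + 500 + 500 + 400 + 300 + 300 + 250 = 4400 kg.
Lower bound: ⌈4400/1700⌉ = 3 containers.
A packing using 3 containers:
  container 1: 1250 + 400 = 1650
  container 2: 900 + 500 + 300 = 1700
  container 3: 500 + 300 + 250 = 1050
This matches the lower bound, so 3 is optimal.

3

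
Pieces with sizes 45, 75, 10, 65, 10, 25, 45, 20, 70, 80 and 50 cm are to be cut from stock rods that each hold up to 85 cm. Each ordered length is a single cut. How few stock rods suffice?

Total = 80 + 75 + 70 + 65 + 50 + 45 + 45 + 25 + 20 + 10 + 10 = 495 cm.
Lower bound: ⌈495/85⌉ = 6 stock rods.
Also, 7 pieces each exceed 85/2 cm, and no two of those can share a stock rod, so at least 7 stock rods are needed.
A packing using 7 stock rods:
  stock rod 1: 80 = 80
  stock rod 2: 75 + 10 = 85
  stock rod 3: 70 + 10 = 80
  stock rod 4: 65 + 20 = 85
  stock rod 5: 50 + 25 = 75
  stock rod 6: 45 = 45
  stock rod 7: 45 = 45
This matches the lower bound, so 7 is optimal.

7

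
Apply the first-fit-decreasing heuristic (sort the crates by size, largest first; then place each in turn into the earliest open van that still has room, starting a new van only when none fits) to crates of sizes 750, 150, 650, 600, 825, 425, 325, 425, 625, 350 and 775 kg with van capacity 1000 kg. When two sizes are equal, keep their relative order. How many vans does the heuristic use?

7

Sorted descending: 825, 775, 750, 650, 625, 600, 425, 425, 350, 325, 150.
  825 → van 1 (new)  [load 825/1000]
  775 → van 2 (new)  [load 775/1000]
  750 → van 3 (new)  [load 750/1000]
  650 → van 4 (new)  [load 650/1000]
  625 → van 5 (new)  [load 625/1000]
  600 → van 6 (new)  [load 600/1000]
  425 → van 7 (new)  [load 425/1000]
  425 → van 7  [load 850/1000]
  350 → van 4  [load 1000/1000]
  325 → van 5  [load 950/1000]
  150 → van 1  [load 975/1000]
7 vans opened.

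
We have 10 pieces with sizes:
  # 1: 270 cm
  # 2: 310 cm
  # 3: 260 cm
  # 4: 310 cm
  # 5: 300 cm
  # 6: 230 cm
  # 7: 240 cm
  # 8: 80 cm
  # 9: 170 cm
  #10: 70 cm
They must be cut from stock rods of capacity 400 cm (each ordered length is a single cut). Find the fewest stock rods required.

7

Total = 310 + 310 + 300 + 270 + 260 + 240 + 230 + 170 + 80 + 70 = 2240 cm.
Lower bound: ⌈2240/400⌉ = 6 stock rods.
Also, 7 pieces each exceed 200 cm, and no two of those can share a stock rod, so at least 7 stock rods are needed.
A packing using 7 stock rods:
  stock rod 1: 310 + 80 = 390
  stock rod 2: 310 + 70 = 380
  stock rod 3: 300 = 300
  stock rod 4: 270 = 270
  stock rod 5: 260 = 260
  stock rod 6: 240 = 240
  stock rod 7: 230 + 170 = 400
This matches the lower bound, so 7 is optimal.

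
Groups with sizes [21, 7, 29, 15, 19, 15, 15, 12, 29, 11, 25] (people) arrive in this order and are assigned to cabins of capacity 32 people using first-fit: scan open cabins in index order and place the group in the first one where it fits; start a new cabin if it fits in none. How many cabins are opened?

7

  21 → cabin 1 (new)  [load 21/32]
  7 → cabin 1  [load 28/32]
  29 → cabin 2 (new)  [load 29/32]
  15 → cabin 3 (new)  [load 15/32]
  19 → cabin 4 (new)  [load 19/32]
  15 → cabin 3  [load 30/32]
  15 → cabin 5 (new)  [load 15/32]
  12 → cabin 4  [load 31/32]
  29 → cabin 6 (new)  [load 29/32]
  11 → cabin 5  [load 26/32]
  25 → cabin 7 (new)  [load 25/32]
7 cabins opened.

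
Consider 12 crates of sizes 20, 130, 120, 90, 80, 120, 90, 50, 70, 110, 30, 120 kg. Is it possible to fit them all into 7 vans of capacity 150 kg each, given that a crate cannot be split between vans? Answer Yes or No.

Total = 1030 kg; ⌈1030/150⌉ = 7.
8 crates each exceed half the capacity and cannot share a van, forcing at least 8 vans.
At least 8 vans are required, but only 7 are allowed.

No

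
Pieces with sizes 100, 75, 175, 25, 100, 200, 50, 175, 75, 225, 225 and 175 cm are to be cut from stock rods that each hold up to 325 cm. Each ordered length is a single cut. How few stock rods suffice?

Total = 225 + 225 + 200 + 175 + 175 + 175 + 100 + 100 + 75 + 75 + 50 + 25 = 1600 cm.
Lower bound: ⌈1600/325⌉ = 5 stock rods.
Also, 6 pieces each exceed 325/2 cm, and no two of those can share a stock rod, so at least 6 stock rods are needed.
A packing using 6 stock rods:
  stock rod 1: 225 + 100 = 325
  stock rod 2: 225 + 100 = 325
  stock rod 3: 200 + 75 + 50 = 325
  stock rod 4: 175 + 75 + 25 = 275
  stock rod 5: 175 = 175
  stock rod 6: 175 = 175
This matches the lower bound, so 6 is optimal.

6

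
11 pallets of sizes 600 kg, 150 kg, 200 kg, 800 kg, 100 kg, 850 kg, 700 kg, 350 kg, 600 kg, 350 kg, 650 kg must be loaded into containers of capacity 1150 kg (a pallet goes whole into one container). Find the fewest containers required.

Total = 850 + 800 + 700 + 650 + 600 + 600 + 350 + 350 + 200 + 150 + 100 = 5350 kg.
Lower bound: ⌈5350/1150⌉ = 5 containers.
Also, 6 pallets each exceed 575 kg, and no two of those can share a container, so at least 6 containers are needed.
A packing using 6 containers:
  container 1: 850 + 200 + 100 = 1150
  container 2: 800 + 350 = 1150
  container 3: 700 + 350 = 1050
  container 4: 650 + 150 = 800
  container 5: 600 = 600
  container 6: 600 = 600
This matches the lower bound, so 6 is optimal.

6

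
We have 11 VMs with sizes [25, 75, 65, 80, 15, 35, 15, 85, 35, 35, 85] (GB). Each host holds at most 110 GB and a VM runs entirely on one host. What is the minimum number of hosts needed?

6

Total = 85 + 85 + 80 + 75 + 65 + 35 + 35 + 35 + 25 + 15 + 15 = 550 GB.
Lower bound: ⌈550/110⌉ = 5 hosts.
A packing using 6 hosts:
  host 1: 85 + 25 = 110
  host 2: 85 + 15 = 100
  host 3: 80 + 15 = 95
  host 4: 75 + 35 = 110
  host 5: 65 + 35 = 100
  host 6: 35 = 35
No arrangement into 5 hosts stays within capacity, so 6 is optimal.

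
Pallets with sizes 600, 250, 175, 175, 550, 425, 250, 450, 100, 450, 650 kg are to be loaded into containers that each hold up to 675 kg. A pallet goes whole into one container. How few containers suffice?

7

Total = 650 + 600 + 550 + 450 + 450 + 425 + 250 + 250 + 175 + 175 + 100 = 4075 kg.
Lower bound: ⌈4075/675⌉ = 7 containers.
A packing using 7 containers:
  container 1: 650 = 650
  container 2: 600 = 600
  container 3: 550 + 100 = 650
  container 4: 450 + 175 = 625
  container 5: 450 + 175 = 625
  container 6: 425 + 250 = 675
  container 7: 250 = 250
This matches the lower bound, so 7 is optimal.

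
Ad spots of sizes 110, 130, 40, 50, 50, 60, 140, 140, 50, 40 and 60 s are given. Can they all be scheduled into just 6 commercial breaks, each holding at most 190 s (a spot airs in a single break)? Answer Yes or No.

A valid assignment using 5 commercial breaks:
  break 1: 140 + 50 = 190
  break 2: 140 + 50 = 190
  break 3: 130 + 60 = 190
  break 4: 110 + 60 = 170
  break 5: 50 + 40 + 40 = 130
That uses only 5 ≤ 6, so 6 commercial breaks are enough.

Yes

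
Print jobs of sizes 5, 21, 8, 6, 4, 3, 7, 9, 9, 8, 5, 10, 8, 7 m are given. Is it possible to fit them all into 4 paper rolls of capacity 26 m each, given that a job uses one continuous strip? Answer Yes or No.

No

Total = 110 m; ⌈110/26⌉ = 5.
At least 5 paper rolls are required, but only 4 are allowed.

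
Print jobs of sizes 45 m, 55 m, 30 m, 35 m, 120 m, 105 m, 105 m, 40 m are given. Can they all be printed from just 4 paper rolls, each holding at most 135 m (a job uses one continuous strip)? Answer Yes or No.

No

Total = 535 m; ⌈535/135⌉ = 4.
The bound of 4 does not rule out 4, but exhaustive search shows no assignment into 4 paper rolls of capacity 135 m exists — the minimum is 5.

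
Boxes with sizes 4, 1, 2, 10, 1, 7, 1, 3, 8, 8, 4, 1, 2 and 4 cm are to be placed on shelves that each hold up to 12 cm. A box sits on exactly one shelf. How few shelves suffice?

5

Total = 10 + 8 + 8 + 7 + 4 + 4 + 4 + 3 + 2 + 2 + 1 + 1 + 1 + 1 = 56 cm.
Lower bound: ⌈56/12⌉ = 5 shelves.
A packing using 5 shelves:
  shelf 1: 10 + 2 = 12
  shelf 2: 8 + 4 = 12
  shelf 3: 8 + 4 = 12
  shelf 4: 7 + 4 + 1 = 12
  shelf 5: 3 + 2 + 1 + 1 + 1 = 8
This matches the lower bound, so 5 is optimal.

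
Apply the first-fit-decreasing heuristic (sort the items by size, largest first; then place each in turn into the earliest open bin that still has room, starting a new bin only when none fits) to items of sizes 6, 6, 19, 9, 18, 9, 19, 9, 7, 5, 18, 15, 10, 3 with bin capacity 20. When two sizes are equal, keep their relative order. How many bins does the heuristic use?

9

Sorted descending: 19, 19, 18, 18, 15, 10, 9, 9, 9, 7, 6, 6, 5, 3.
  19 → bin 1 (new)  [load 19/20]
  19 → bin 2 (new)  [load 19/20]
  18 → bin 3 (new)  [load 18/20]
  18 → bin 4 (new)  [load 18/20]
  15 → bin 5 (new)  [load 15/20]
  10 → bin 6 (new)  [load 10/20]
  9 → bin 6  [load 19/20]
  9 → bin 7 (new)  [load 9/20]
  9 → bin 7  [load 18/20]
  7 → bin 8 (new)  [load 7/20]
  6 → bin 8  [load 13/20]
  6 → bin 8  [load 19/20]
  5 → bin 5  [load 20/20]
  3 → bin 9 (new)  [load 3/20]
9 bins opened.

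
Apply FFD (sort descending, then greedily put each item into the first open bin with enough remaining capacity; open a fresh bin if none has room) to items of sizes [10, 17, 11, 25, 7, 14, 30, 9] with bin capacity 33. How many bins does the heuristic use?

4

Sorted descending: 30, 25, 17, 14, 11, 10, 9, 7.
  30 → bin 1 (new)  [load 30/33]
  25 → bin 2 (new)  [load 25/33]
  17 → bin 3 (new)  [load 17/33]
  14 → bin 3  [load 31/33]
  11 → bin 4 (new)  [load 11/33]
  10 → bin 4  [load 21/33]
  9 → bin 4  [load 30/33]
  7 → bin 2  [load 32/33]
4 bins opened.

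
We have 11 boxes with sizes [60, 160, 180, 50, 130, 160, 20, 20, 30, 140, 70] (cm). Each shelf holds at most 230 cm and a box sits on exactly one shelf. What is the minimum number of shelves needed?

5

Total = 180 + 160 + 160 + 140 + 130 + 70 + 60 + 50 + 30 + 20 + 20 = 1020 cm.
Lower bound: ⌈1020/230⌉ = 5 shelves.
A packing using 5 shelves:
  shelf 1: 180 + 50 = 230
  shelf 2: 160 + 70 = 230
  shelf 3: 160 + 60 = 220
  shelf 4: 140 + 30 + 20 + 20 = 210
  shelf 5: 130 = 130
This matches the lower bound, so 5 is optimal.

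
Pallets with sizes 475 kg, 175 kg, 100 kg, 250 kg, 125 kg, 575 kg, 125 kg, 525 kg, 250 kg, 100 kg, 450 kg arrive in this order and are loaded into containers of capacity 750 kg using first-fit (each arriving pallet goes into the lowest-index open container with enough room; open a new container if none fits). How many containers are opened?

  475 → container 1 (new)  [load 475/750]
  175 → container 1  [load 650/750]
  100 → container 1  [load 750/750]
  250 → container 2 (new)  [load 250/750]
  125 → container 2  [load 375/750]
  575 → container 3 (new)  [load 575/750]
  125 → container 2  [load 500/750]
  525 → container 4 (new)  [load 525/750]
  250 → container 2  [load 750/750]
  100 → container 3  [load 675/750]
  450 → container 5 (new)  [load 450/750]
5 containers opened.

5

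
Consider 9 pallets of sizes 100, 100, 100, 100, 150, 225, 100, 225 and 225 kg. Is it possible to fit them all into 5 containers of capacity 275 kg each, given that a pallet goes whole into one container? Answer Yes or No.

Total = 1325 kg; ⌈1325/275⌉ = 5.
The bound of 5 does not rule out 5, but exhaustive search shows no assignment into 5 containers of capacity 275 kg exists — the minimum is 6.

No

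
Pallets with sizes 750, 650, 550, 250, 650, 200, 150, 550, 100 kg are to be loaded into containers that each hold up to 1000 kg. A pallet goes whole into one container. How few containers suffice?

Total = 750 + 650 + 650 + 550 + 550 + 250 + 200 + 150 + 100 = 3850 kg.
Lower bound: ⌈3850/1000⌉ = 4 containers.
Also, 5 pallets each exceed 500 kg, and no two of those can share a container, so at least 5 containers are needed.
A packing using 5 containers:
  container 1: 750 + 250 = 1000
  container 2: 650 + 200 + 150 = 1000
  container 3: 650 + 100 = 750
  container 4: 550 = 550
  container 5: 550 = 550
This matches the lower bound, so 5 is optimal.

5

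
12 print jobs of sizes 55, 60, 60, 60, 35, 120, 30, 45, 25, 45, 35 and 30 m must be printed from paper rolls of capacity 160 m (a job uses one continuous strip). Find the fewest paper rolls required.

Total = 120 + 60 + 60 + 60 + 55 + 45 + 45 + 35 + 35 + 30 + 30 + 25 = 600 m.
Lower bound: ⌈600/160⌉ = 4 paper rolls.
A packing using 4 paper rolls:
  roll 1: 120 + 35 = 155
  roll 2: 60 + 60 + 35 = 155
  roll 3: 60 + 55 + 45 = 160
  roll 4: 45 + 30 + 30 + 25 = 130
This matches the lower bound, so 4 is optimal.

4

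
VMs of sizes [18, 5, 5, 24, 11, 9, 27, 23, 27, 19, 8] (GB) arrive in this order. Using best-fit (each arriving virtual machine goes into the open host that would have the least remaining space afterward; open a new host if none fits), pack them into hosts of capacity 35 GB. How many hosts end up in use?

  18 → host 1 (new)  [load 18/35]
  5 → host 1  [load 23/35]
  5 → host 1  [load 28/35]
  24 → host 2 (new)  [load 24/35]
  11 → host 2  [load 35/35]
  9 → host 3 (new)  [load 9/35]
  27 → host 4 (new)  [load 27/35]
  23 → host 3  [load 32/35]
  27 → host 5 (new)  [load 27/35]
  19 → host 6 (new)  [load 19/35]
  8 → host 4  [load 35/35]
6 hosts opened.

6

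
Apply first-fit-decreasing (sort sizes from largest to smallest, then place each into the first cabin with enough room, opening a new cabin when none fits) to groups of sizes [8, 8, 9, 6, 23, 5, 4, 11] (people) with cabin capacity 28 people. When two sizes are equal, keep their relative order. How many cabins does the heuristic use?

3

Sorted descending: 23, 11, 9, 8, 8, 6, 5, 4.
  23 → cabin 1 (new)  [load 23/28]
  11 → cabin 2 (new)  [load 11/28]
  9 → cabin 2  [load 20/28]
  8 → cabin 2  [load 28/28]
  8 → cabin 3 (new)  [load 8/28]
  6 → cabin 3  [load 14/28]
  5 → cabin 1  [load 28/28]
  4 → cabin 3  [load 18/28]
3 cabins opened.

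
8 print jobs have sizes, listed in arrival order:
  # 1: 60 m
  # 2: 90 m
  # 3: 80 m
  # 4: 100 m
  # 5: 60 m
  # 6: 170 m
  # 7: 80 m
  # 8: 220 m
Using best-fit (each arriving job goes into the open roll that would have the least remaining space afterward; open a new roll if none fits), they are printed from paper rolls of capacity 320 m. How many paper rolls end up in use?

  60 → roll 1 (new)  [load 60/320]
  90 → roll 1  [load 150/320]
  80 → roll 1  [load 230/320]
  100 → roll 2 (new)  [load 100/320]
  60 → roll 1  [load 290/320]
  170 → roll 2  [load 270/320]
  80 → roll 3 (new)  [load 80/320]
  220 → roll 3  [load 300/320]
3 paper rolls opened.

3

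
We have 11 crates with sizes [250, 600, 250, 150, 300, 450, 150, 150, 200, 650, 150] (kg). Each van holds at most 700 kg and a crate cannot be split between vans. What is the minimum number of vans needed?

Total = 650 + 600 + 450 + 300 + 250 + 250 + 200 + 150 + 150 + 150 + 150 = 3300 kg.
Lower bound: ⌈3300/700⌉ = 5 vans.
A packing using 5 vans:
  van 1: 650 = 650
  van 2: 600 = 600
  van 3: 450 + 250 = 700
  van 4: 300 + 250 + 150 = 700
  van 5: 200 + 150 + 150 + 150 = 650
This matches the lower bound, so 5 is optimal.

5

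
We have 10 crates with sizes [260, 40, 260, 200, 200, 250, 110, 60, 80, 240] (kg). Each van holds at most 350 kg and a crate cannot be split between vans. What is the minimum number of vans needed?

Total = 260 + 260 + 250 + 240 + 200 + 200 + 110 + 80 + 60 + 40 = 1700 kg.
Lower bound: ⌈1700/350⌉ = 5 vans.
Also, 6 crates each exceed 175 kg, and no two of those can share a van, so at least 6 vans are needed.
A packing using 6 vans:
  van 1: 260 + 80 = 340
  van 2: 260 + 60 = 320
  van 3: 250 + 40 = 290
  van 4: 240 + 110 = 350
  van 5: 200 = 200
  van 6: 200 = 200
This matches the lower bound, so 6 is optimal.

6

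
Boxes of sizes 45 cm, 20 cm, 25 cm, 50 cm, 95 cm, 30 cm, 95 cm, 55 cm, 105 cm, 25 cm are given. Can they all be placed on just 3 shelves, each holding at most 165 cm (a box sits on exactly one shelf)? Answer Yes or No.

No

Total = 545 cm; ⌈545/165⌉ = 4.
At least 4 shelves are required, but only 3 are allowed.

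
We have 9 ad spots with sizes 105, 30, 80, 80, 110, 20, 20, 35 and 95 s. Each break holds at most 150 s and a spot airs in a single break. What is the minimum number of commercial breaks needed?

Total = 110 + 105 + 95 + 80 + 80 + 35 + 30 + 20 + 20 = 575 s.
Lower bound: ⌈575/150⌉ = 4 commercial breaks.
Also, 5 ad spots each exceed 75 s, and no two of those can share a break, so at least 5 commercial breaks are needed.
A packing using 5 commercial breaks:
  break 1: 110 + 35 = 145
  break 2: 105 + 30 = 135
  break 3: 95 + 20 + 20 = 135
  break 4: 80 = 80
  break 5: 80 = 80
This matches the lower bound, so 5 is optimal.

5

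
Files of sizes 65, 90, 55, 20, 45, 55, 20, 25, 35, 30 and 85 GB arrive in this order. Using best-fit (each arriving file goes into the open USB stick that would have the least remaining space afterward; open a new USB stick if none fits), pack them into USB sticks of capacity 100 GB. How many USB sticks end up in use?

  65 → USB stick 1 (new)  [load 65/100]
  90 → USB stick 2 (new)  [load 90/100]
  55 → USB stick 3 (new)  [load 55/100]
  20 → USB stick 1  [load 85/100]
  45 → USB stick 3  [load 100/100]
  55 → USB stick 4 (new)  [load 55/100]
  20 → USB stick 4  [load 75/100]
  25 → USB stick 4  [load 100/100]
  35 → USB stick 5 (new)  [load 35/100]
  30 → USB stick 5  [load 65/100]
  85 → USB stick 6 (new)  [load 85/100]
6 USB sticks opened.

6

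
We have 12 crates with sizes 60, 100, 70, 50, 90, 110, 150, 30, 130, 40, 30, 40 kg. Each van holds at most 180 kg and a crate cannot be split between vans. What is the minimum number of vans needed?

Total = 150 + 130 + 110 + 100 + 90 + 70 + 60 + 50 + 40 + 40 + 30 + 30 = 900 kg.
Lower bound: ⌈900/180⌉ = 5 vans.
A packing using 5 vans:
  van 1: 150 + 30 = 180
  van 2: 130 + 50 = 180
  van 3: 110 + 70 = 180
  van 4: 100 + 40 + 40 = 180
  van 5: 90 + 60 + 30 = 180
This matches the lower bound, so 5 is optimal.

5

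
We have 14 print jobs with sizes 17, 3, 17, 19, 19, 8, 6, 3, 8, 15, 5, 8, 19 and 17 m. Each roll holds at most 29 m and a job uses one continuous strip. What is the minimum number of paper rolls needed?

7

Total = 19 + 19 + 19 + 17 + 17 + 17 + 15 + 8 + 8 + 8 + 6 + 5 + 3 + 3 = 164 m.
Lower bound: ⌈164/29⌉ = 6 paper rolls.
Also, 7 print jobs each exceed 29/2 m, and no two of those can share a roll, so at least 7 paper rolls are needed.
A packing using 7 paper rolls:
  roll 1: 19 + 8 = 27
  roll 2: 19 + 8 = 27
  roll 3: 19 + 8 = 27
  roll 4: 17 + 6 + 5 = 28
  roll 5: 17 + 3 + 3 = 23
  roll 6: 17 = 17
  roll 7: 15 = 15
This matches the lower bound, so 7 is optimal.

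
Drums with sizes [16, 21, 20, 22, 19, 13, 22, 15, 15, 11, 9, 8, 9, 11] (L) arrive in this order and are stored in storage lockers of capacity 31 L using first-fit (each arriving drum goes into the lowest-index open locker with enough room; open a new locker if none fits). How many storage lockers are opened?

  16 → locker 1 (new)  [load 16/31]
  21 → locker 2 (new)  [load 21/31]
  20 → locker 3 (new)  [load 20/31]
  22 → locker 4 (new)  [load 22/31]
  19 → locker 5 (new)  [load 19/31]
  13 → locker 1  [load 29/31]
  22 → locker 6 (new)  [load 22/31]
  15 → locker 7 (new)  [load 15/31]
  15 → locker 7  [load 30/31]
  11 → locker 3  [load 31/31]
  9 → locker 2  [load 30/31]
  8 → locker 4  [load 30/31]
  9 → locker 5  [load 28/31]
  11 → locker 8 (new)  [load 11/31]
8 storage lockers opened.

8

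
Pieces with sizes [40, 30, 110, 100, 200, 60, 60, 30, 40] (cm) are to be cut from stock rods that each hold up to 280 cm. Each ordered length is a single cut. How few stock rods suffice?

3

Total = 200 + 110 + 100 + 60 + 60 + 40 + 40 + 30 + 30 = 670 cm.
Lower bound: ⌈670/280⌉ = 3 stock rods.
A packing using 3 stock rods:
  stock rod 1: 200 + 60 = 260
  stock rod 2: 110 + 100 + 60 = 270
  stock rod 3: 40 + 40 + 30 + 30 = 140
This matches the lower bound, so 3 is optimal.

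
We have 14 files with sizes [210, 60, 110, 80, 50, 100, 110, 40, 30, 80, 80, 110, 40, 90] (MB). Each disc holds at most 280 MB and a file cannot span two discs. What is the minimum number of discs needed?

Total = 210 + 110 + 110 + 110 + 100 + 90 + 80 + 80 + 80 + 60 + 50 + 40 + 40 + 30 = 1190 MB.
Lower bound: ⌈1190/280⌉ = 5 discs.
A packing using 5 discs:
  disc 1: 210 + 60 = 270
  disc 2: 110 + 110 + 50 = 270
  disc 3: 110 + 100 + 40 + 30 = 280
  disc 4: 90 + 80 + 80 = 250
  disc 5: 80 + 40 = 120
This matches the lower bound, so 5 is optimal.

5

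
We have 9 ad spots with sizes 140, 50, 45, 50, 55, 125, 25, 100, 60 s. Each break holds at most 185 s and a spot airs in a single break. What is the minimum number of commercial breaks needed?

4

Total = 140 + 125 + 100 + 60 + 55 + 50 + 50 + 45 + 25 = 650 s.
Lower bound: ⌈650/185⌉ = 4 commercial breaks.
A packing using 4 commercial breaks:
  break 1: 140 + 45 = 185
  break 2: 125 + 60 = 185
  break 3: 100 + 55 + 25 = 180
  break 4: 50 + 50 = 100
This matches the lower bound, so 4 is optimal.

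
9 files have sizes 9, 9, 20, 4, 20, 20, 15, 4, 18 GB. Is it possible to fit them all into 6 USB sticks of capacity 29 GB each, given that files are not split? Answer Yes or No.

A valid assignment using 5 USB sticks:
  USB stick 1: 20 + 9 = 29
  USB stick 2: 20 + 9 = 29
  USB stick 3: 20 + 4 + 4 = 28
  USB stick 4: 18 = 18
  USB stick 5: 15 = 15
That uses only 5 ≤ 6, so 6 USB sticks are enough.

Yes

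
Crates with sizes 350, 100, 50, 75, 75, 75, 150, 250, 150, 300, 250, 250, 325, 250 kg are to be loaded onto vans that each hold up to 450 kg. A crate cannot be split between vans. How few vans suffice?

Total = 350 + 325 + 300 + 250 + 250 + 250 + 250 + 150 + 150 + 100 + 75 + 75 + 75 + 50 = 2650 kg.
Lower bound: ⌈2650/450⌉ = 6 vans.
Also, 7 crates each exceed 225 kg, and no two of those can share a van, so at least 7 vans are needed.
A packing using 7 vans:
  van 1: 350 + 100 = 450
  van 2: 325 + 75 + 50 = 450
  van 3: 300 + 150 = 450
  van 4: 250 + 150 = 400
  van 5: 250 + 75 + 75 = 400
  van 6: 250 = 250
  van 7: 250 = 250
This matches the lower bound, so 7 is optimal.

7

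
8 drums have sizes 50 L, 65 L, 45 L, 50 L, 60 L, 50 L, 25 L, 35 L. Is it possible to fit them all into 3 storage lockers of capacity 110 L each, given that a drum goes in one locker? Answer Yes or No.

Total = 380 L; ⌈380/110⌉ = 4.
At least 4 storage lockers are required, but only 3 are allowed.

No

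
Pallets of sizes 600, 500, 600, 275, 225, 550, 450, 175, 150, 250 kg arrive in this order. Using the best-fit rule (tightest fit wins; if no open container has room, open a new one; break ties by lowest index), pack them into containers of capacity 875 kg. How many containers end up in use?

  600 → container 1 (new)  [load 600/875]
  500 → container 2 (new)  [load 500/875]
  600 → container 3 (new)  [load 600/875]
  275 → container 1  [load 875/875]
  225 → container 3  [load 825/875]
  550 → container 4 (new)  [load 550/875]
  450 → container 5 (new)  [load 450/875]
  175 → container 4  [load 725/875]
  150 → container 4  [load 875/875]
  250 → container 2  [load 750/875]
5 containers opened.

5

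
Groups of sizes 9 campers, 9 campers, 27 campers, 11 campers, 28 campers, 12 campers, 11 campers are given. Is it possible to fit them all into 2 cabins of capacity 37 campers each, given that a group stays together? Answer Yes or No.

Total = 107 campers; ⌈107/37⌉ = 3.
At least 3 cabins are required, but only 2 are allowed.

No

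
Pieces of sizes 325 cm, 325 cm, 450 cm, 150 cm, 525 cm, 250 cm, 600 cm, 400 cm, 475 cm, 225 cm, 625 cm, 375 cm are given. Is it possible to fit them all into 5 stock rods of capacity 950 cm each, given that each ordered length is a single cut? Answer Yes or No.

Total = 4725 cm; ⌈4725/950⌉ = 5.
The bound of 5 does not rule out 5, but exhaustive search shows no assignment into 5 stock rods of capacity 950 cm exists — the minimum is 6.

No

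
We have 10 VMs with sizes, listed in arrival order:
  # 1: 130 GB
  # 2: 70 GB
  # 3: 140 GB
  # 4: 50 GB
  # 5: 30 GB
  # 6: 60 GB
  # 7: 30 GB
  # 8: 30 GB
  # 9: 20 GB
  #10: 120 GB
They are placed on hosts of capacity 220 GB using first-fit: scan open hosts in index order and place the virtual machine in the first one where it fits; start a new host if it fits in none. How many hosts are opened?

4

  130 → host 1 (new)  [load 130/220]
  70 → host 1  [load 200/220]
  140 → host 2 (new)  [load 140/220]
  50 → host 2  [load 190/220]
  30 → host 2  [load 220/220]
  60 → host 3 (new)  [load 60/220]
  30 → host 3  [load 90/220]
  30 → host 3  [load 120/220]
  20 → host 1  [load 220/220]
  120 → host 4 (new)  [load 120/220]
4 hosts opened.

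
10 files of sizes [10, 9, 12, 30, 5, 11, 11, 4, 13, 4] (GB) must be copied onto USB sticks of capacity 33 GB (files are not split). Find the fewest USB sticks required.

4

Total = 30 + 13 + 12 + 11 + 11 + 10 + 9 + 5 + 4 + 4 = 109 GB.
Lower bound: ⌈109/33⌉ = 4 USB sticks.
A packing using 4 USB sticks:
  USB stick 1: 30 = 30
  USB stick 2: 13 + 12 + 5 = 30
  USB stick 3: 11 + 11 + 10 = 32
  USB stick 4: 9 + 4 + 4 = 17
This matches the lower bound, so 4 is optimal.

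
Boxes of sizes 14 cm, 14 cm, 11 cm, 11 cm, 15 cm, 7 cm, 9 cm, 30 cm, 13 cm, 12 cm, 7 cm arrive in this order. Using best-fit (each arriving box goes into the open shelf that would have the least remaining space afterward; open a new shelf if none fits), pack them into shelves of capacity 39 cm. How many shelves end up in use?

4

  14 → shelf 1 (new)  [load 14/39]
  14 → shelf 1  [load 28/39]
  11 → shelf 1  [load 39/39]
  11 → shelf 2 (new)  [load 11/39]
  15 → shelf 2  [load 26/39]
  7 → shelf 2  [load 33/39]
  9 → shelf 3 (new)  [load 9/39]
  30 → shelf 3  [load 39/39]
  13 → shelf 4 (new)  [load 13/39]
  12 → shelf 4  [load 25/39]
  7 → shelf 4  [load 32/39]
4 shelves opened.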